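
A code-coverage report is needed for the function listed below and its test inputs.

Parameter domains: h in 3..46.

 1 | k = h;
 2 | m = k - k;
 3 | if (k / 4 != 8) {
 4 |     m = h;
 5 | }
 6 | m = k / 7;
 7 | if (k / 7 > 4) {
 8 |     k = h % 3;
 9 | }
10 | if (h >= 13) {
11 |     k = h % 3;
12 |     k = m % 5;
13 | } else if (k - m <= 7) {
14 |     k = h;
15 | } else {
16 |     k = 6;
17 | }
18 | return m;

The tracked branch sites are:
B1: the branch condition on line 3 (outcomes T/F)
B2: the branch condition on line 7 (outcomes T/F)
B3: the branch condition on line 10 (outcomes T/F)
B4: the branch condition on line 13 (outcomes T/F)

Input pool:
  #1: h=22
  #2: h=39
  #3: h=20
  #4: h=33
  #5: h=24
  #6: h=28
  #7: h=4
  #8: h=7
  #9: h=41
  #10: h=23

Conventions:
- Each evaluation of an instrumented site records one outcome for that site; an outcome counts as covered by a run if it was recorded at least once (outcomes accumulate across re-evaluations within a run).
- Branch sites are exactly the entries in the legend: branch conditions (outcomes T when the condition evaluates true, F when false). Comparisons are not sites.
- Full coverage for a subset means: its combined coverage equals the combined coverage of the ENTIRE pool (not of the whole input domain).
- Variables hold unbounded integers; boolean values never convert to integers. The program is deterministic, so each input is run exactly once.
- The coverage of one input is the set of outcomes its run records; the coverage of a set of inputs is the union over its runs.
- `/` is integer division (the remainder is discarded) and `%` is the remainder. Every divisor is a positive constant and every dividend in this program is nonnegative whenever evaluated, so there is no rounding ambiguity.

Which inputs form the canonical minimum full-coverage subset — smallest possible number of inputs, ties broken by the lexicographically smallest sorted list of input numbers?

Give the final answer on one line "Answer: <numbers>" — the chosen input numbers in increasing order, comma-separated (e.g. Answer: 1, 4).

#1 (h=22) -> B1->T, B2->F, B3->T; covered: B1=T, B2=F, B3=T
#2 (h=39) -> B1->T, B2->T, B3->T; covered: B1=T, B2=T, B3=T
#3 (h=20) -> B1->T, B2->F, B3->T; covered: B1=T, B2=F, B3=T
#4 (h=33) -> B1->F, B2->F, B3->T; covered: B1=F, B2=F, B3=T
#5 (h=24) -> B1->T, B2->F, B3->T; covered: B1=T, B2=F, B3=T
#6 (h=28) -> B1->T, B2->F, B3->T; covered: B1=T, B2=F, B3=T
#7 (h=4) -> B1->T, B2->F, B3->F, B4->T; covered: B1=T, B2=F, B3=F, B4=T
#8 (h=7) -> B1->T, B2->F, B3->F, B4->T; covered: B1=T, B2=F, B3=F, B4=T
#9 (h=41) -> B1->T, B2->T, B3->T; covered: B1=T, B2=T, B3=T
#10 (h=23) -> B1->T, B2->F, B3->T; covered: B1=T, B2=F, B3=T
pool-wide coverage (7 outcomes): B1=T, B1=F, B2=T, B2=F, B3=T, B3=F, B4=T
every size-1 subset falls short of the 7 outcomes (best: 4/7)
every size-2 subset falls short of the 7 outcomes (best: 6/7)
at size 3, {2, 4, 7} reaches all 7 outcomes; every lexicographically earlier size-3 subset fails

Answer: 2, 4, 7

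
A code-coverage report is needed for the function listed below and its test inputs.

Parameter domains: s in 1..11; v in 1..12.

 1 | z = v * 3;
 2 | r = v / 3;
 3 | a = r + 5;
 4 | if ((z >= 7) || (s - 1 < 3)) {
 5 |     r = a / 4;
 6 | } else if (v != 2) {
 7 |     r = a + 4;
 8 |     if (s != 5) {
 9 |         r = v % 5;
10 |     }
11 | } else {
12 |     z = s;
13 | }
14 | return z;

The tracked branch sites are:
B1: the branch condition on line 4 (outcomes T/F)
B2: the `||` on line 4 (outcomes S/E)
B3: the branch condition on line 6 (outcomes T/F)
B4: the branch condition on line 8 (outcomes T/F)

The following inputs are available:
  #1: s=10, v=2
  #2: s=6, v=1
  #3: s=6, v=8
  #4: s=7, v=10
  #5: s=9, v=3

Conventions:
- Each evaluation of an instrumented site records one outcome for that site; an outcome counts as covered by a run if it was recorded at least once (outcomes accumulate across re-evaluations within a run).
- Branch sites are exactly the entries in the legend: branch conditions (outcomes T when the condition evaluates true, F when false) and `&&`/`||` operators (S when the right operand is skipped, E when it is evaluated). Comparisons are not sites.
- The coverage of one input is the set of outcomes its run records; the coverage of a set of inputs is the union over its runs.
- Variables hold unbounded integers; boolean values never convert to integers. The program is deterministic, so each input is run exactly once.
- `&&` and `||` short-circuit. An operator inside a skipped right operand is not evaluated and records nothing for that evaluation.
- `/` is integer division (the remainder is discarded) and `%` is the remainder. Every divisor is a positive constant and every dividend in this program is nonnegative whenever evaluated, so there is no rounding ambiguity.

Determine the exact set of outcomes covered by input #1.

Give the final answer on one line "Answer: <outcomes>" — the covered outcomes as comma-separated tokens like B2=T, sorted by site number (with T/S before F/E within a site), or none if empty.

Running input #1 (s=10, v=2), event by event:
  B2->E, B1->F, B3->F
deduplicating events, the covered set is: B1=F, B2=E, B3=F

Answer: B1=F, B2=E, B3=F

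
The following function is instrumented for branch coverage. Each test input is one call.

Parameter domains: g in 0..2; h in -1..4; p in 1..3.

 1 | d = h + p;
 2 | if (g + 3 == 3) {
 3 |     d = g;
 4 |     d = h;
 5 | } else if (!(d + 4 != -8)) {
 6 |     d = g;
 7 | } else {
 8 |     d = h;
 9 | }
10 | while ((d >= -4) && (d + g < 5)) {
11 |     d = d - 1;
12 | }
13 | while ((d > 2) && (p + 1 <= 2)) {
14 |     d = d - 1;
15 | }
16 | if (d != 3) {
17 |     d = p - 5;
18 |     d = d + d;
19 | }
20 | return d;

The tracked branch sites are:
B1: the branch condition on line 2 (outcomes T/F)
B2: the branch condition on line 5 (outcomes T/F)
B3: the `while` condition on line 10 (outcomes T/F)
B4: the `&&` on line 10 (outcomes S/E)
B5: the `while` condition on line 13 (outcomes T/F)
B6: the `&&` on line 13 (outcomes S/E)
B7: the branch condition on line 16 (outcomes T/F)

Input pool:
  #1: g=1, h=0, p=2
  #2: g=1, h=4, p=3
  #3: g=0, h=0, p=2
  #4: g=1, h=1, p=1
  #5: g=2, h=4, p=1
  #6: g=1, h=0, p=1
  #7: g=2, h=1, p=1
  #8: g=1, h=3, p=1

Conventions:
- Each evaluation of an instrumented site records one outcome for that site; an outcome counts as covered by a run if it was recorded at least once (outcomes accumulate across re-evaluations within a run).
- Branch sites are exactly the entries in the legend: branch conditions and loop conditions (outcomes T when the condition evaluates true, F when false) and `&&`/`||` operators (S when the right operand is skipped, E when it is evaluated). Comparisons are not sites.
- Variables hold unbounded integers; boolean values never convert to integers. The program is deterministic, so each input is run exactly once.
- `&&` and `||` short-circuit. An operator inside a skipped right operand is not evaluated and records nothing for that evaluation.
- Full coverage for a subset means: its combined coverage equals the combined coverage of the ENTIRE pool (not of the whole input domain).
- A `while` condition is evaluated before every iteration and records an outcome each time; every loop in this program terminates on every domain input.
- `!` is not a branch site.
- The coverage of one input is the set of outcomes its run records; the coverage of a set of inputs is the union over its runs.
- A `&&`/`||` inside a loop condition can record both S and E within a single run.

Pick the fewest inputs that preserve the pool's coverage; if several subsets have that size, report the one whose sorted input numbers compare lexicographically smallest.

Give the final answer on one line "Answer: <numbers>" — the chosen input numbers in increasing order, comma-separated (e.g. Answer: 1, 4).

input #1 (g=1, h=0, p=2): events B1->F, B2->F, B4->E, B3->T, B4->E, B3->T, B4->E, B3->T, B4->E, B3->T, B4->E, B3->T, B4->S, B3->F, ...; covers B1=F, B2=F, B3=T, B3=F, B4=S, B4=E, B5=F, B6=S, B7=T
input #2 (g=1, h=4, p=3): events B1->F, B2->F, B4->E, B3->F, B6->E, B5->F, B7->T; covers B1=F, B2=F, B3=F, B4=E, B5=F, B6=E, B7=T
input #3 (g=0, h=0, p=2): events B1->T, B4->E, B3->T, B4->E, B3->T, B4->E, B3->T, B4->E, B3->T, B4->E, B3->T, B4->S, B3->F, B6->S, ...; covers B1=T, B3=T, B3=F, B4=S, B4=E, B5=F, B6=S, B7=T
input #4 (g=1, h=1, p=1): events B1->F, B2->F, B4->E, B3->T, B4->E, B3->T, B4->E, B3->T, B4->E, B3->T, B4->E, B3->T, B4->E, B3->T, ...; covers B1=F, B2=F, B3=T, B3=F, B4=S, B4=E, B5=F, B6=S, B7=T
input #5 (g=2, h=4, p=1): events B1->F, B2->F, B4->E, B3->F, B6->E, B5->T, B6->E, B5->T, B6->S, B5->F, B7->T; covers B1=F, B2=F, B3=F, B4=E, B5=T, B5=F, B6=S, B6=E, B7=T
input #6 (g=1, h=0, p=1): events B1->F, B2->F, B4->E, B3->T, B4->E, B3->T, B4->E, B3->T, B4->E, B3->T, B4->E, B3->T, B4->S, B3->F, ...; covers B1=F, B2=F, B3=T, B3=F, B4=S, B4=E, B5=F, B6=S, B7=T
input #7 (g=2, h=1, p=1): events B1->F, B2->F, B4->E, B3->T, B4->E, B3->T, B4->E, B3->T, B4->E, B3->T, B4->E, B3->T, B4->E, B3->T, ...; covers B1=F, B2=F, B3=T, B3=F, B4=S, B4=E, B5=F, B6=S, B7=T
input #8 (g=1, h=3, p=1): events B1->F, B2->F, B4->E, B3->T, B4->E, B3->T, B4->E, B3->T, B4->E, B3->T, B4->E, B3->T, B4->E, B3->T, ...; covers B1=F, B2=F, B3=T, B3=F, B4=S, B4=E, B5=F, B6=S, B7=T
union over all inputs: B1=T, B1=F, B2=F, B3=T, B3=F, B4=S, B4=E, B5=T, B5=F, B6=S, B6=E, B7=T (12 outcomes)
no size-1 subset reaches all 12 outcomes (best union: 9/12)
inputs {3, 5} (size 2) cover everything; no size-2 subset with a lexicographically smaller index list covers all 12

Answer: 3, 5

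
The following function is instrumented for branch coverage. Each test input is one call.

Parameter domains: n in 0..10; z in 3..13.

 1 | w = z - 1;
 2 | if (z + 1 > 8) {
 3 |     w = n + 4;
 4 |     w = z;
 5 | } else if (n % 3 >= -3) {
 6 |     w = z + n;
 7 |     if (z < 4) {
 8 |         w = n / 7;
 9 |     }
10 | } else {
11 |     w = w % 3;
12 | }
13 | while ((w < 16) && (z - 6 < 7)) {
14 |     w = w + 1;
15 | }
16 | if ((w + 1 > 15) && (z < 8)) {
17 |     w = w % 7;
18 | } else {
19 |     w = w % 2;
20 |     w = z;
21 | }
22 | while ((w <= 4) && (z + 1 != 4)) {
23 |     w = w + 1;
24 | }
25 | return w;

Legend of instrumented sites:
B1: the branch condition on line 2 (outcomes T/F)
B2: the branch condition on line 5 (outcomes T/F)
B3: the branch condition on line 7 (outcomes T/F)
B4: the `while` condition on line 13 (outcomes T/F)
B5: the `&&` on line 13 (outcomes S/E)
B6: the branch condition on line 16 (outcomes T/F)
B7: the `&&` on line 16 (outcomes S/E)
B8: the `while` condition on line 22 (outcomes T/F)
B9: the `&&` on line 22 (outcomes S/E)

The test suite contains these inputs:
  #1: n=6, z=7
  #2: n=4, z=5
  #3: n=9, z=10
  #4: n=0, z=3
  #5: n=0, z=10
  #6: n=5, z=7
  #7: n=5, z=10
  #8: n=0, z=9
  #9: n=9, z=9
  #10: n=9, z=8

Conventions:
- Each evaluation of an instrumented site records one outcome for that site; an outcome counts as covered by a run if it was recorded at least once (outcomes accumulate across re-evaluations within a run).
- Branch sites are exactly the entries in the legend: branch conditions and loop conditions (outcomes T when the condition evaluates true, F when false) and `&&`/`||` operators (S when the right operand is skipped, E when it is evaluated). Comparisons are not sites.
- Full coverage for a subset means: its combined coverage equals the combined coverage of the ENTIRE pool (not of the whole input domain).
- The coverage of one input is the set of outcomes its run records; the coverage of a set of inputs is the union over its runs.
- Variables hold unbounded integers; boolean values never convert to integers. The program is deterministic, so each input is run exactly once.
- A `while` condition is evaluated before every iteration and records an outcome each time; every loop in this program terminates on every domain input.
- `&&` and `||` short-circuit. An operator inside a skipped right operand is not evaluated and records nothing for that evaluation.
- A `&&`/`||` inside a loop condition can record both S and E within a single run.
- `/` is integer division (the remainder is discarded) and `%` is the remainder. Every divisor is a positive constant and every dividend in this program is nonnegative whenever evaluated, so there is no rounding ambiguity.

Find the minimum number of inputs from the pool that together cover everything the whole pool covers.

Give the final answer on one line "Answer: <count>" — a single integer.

input #1, n=6, z=7: events B1->F, B2->T, B3->F, B5->E, B4->T, B5->E, B4->T, B5->E, B4->T, B5->S, B4->F, B7->E, B6->T, B9->E, ...; outcomes B1=F, B2=T, B3=F, B4=T, B4=F, B5=S, B5=E, B6=T, B7=E, B8=T, B8=F, B9=S, B9=E
input #2, n=4, z=5: events B1->F, B2->T, B3->F, B5->E, B4->T, B5->E, B4->T, B5->E, B4->T, B5->E, B4->T, B5->E, B4->T, B5->E, ...; outcomes B1=F, B2=T, B3=F, B4=T, B4=F, B5=S, B5=E, B6=T, B7=E, B8=T, B8=F, B9=S, B9=E
input #3, n=9, z=10: events B1->T, B5->E, B4->T, B5->E, B4->T, B5->E, B4->T, B5->E, B4->T, B5->E, B4->T, B5->E, B4->T, B5->S, ...; outcomes B1=T, B4=T, B4=F, B5=S, B5=E, B6=F, B7=E, B8=F, B9=S
input #4, n=0, z=3: events B1->F, B2->T, B3->T, B5->E, B4->T, B5->E, B4->T, B5->E, B4->T, B5->E, B4->T, B5->E, B4->T, B5->E, ...; outcomes B1=F, B2=T, B3=T, B4=T, B4=F, B5=S, B5=E, B6=T, B7=E, B8=F, B9=E
input #5, n=0, z=10: events B1->T, B5->E, B4->T, B5->E, B4->T, B5->E, B4->T, B5->E, B4->T, B5->E, B4->T, B5->E, B4->T, B5->S, ...; outcomes B1=T, B4=T, B4=F, B5=S, B5=E, B6=F, B7=E, B8=F, B9=S
input #6, n=5, z=7: events B1->F, B2->T, B3->F, B5->E, B4->T, B5->E, B4->T, B5->E, B4->T, B5->E, B4->T, B5->S, B4->F, B7->E, ...; outcomes B1=F, B2=T, B3=F, B4=T, B4=F, B5=S, B5=E, B6=T, B7=E, B8=T, B8=F, B9=S, B9=E
input #7, n=5, z=10: events B1->T, B5->E, B4->T, B5->E, B4->T, B5->E, B4->T, B5->E, B4->T, B5->E, B4->T, B5->E, B4->T, B5->S, ...; outcomes B1=T, B4=T, B4=F, B5=S, B5=E, B6=F, B7=E, B8=F, B9=S
input #8, n=0, z=9: events B1->T, B5->E, B4->T, B5->E, B4->T, B5->E, B4->T, B5->E, B4->T, B5->E, B4->T, B5->E, B4->T, B5->E, ...; outcomes B1=T, B4=T, B4=F, B5=S, B5=E, B6=F, B7=E, B8=F, B9=S
input #9, n=9, z=9: events B1->T, B5->E, B4->T, B5->E, B4->T, B5->E, B4->T, B5->E, B4->T, B5->E, B4->T, B5->E, B4->T, B5->E, ...; outcomes B1=T, B4=T, B4=F, B5=S, B5=E, B6=F, B7=E, B8=F, B9=S
input #10, n=9, z=8: events B1->T, B5->E, B4->T, B5->E, B4->T, B5->E, B4->T, B5->E, B4->T, B5->E, B4->T, B5->E, B4->T, B5->E, ...; outcomes B1=T, B4=T, B4=F, B5=S, B5=E, B6=F, B7=E, B8=F, B9=S
pool-wide coverage (16 outcomes): B1=T, B1=F, B2=T, B3=T, B3=F, B4=T, B4=F, B5=S, B5=E, B6=T, B6=F, B7=E, B8=T, B8=F, B9=S, B9=E
checked all size-1 subsets: none covers 16 outcomes (max 13/16)
checked all size-2 subsets: none covers 16 outcomes (max 15/16)
size 3: inputs {1, 3, 4} cover all 16 outcomes, and no lexicographically smaller subset of this size does

Answer: 3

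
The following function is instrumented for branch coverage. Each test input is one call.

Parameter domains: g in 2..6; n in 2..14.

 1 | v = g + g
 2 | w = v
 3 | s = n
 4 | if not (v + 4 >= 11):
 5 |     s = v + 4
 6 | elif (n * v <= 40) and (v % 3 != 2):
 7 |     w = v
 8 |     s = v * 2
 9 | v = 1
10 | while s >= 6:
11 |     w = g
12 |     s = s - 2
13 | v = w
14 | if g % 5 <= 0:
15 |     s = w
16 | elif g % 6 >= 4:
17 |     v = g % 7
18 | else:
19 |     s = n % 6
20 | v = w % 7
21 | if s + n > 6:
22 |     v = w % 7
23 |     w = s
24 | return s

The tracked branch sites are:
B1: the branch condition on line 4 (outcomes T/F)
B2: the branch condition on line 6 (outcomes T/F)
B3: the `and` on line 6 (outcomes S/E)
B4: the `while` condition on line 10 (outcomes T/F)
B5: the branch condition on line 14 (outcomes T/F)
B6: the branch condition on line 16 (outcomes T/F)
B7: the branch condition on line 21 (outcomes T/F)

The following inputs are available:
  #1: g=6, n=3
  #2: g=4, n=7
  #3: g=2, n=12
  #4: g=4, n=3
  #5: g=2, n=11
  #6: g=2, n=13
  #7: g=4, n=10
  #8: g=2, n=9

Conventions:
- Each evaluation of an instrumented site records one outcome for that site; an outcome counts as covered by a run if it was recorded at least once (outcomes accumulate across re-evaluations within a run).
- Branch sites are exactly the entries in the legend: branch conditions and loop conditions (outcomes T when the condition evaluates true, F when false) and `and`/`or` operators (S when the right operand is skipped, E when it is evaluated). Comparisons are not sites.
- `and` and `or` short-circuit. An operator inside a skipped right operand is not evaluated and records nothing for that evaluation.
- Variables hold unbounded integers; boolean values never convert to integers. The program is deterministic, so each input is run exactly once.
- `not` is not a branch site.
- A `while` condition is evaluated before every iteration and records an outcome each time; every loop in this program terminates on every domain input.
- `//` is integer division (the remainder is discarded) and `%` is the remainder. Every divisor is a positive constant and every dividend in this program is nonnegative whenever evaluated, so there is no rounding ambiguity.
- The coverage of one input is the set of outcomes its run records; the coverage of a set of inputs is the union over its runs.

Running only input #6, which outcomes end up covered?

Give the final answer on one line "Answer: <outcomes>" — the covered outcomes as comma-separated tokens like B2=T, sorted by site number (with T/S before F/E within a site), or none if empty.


Running input #6 (g=2, n=13), event by event:
  B1->T, B4->T, B4->T, B4->F, B5->F, B6->F, B7->T
deduplicating events, the covered set is: B1=T, B4=T, B4=F, B5=F, B6=F, B7=T
Answer: B1=T, B4=T, B4=F, B5=F, B6=F, B7=T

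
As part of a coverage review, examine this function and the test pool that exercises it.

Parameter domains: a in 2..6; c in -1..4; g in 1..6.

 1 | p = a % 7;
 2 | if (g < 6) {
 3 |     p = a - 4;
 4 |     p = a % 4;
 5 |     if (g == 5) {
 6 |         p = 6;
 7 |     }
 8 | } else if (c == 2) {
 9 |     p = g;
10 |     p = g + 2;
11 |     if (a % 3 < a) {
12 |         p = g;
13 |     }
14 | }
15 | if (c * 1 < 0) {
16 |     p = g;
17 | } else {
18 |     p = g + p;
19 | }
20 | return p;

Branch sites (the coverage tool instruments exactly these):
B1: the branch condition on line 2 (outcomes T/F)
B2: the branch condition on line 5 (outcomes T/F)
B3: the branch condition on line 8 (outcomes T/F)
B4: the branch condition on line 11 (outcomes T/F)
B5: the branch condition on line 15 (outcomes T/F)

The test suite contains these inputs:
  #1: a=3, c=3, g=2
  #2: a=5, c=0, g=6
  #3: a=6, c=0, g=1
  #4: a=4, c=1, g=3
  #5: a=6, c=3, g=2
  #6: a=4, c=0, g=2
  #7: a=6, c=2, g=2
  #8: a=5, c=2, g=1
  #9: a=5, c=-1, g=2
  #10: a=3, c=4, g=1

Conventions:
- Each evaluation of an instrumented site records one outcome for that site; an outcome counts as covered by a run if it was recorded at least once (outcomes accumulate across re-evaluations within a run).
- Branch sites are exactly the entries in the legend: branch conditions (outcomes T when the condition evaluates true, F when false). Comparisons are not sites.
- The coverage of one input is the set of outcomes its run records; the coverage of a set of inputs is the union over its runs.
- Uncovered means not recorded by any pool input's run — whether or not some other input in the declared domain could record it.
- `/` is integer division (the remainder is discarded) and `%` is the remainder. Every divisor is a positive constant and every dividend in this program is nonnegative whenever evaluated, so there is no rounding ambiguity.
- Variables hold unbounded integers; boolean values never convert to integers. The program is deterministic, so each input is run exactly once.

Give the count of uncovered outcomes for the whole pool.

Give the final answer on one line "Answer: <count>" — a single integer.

input #1, a=3, c=3, g=2: events B1->T, B2->F, B5->F; outcomes B1=T, B2=F, B5=F
input #2, a=5, c=0, g=6: events B1->F, B3->F, B5->F; outcomes B1=F, B3=F, B5=F
input #3, a=6, c=0, g=1: events B1->T, B2->F, B5->F; outcomes B1=T, B2=F, B5=F
input #4, a=4, c=1, g=3: events B1->T, B2->F, B5->F; outcomes B1=T, B2=F, B5=F
input #5, a=6, c=3, g=2: events B1->T, B2->F, B5->F; outcomes B1=T, B2=F, B5=F
input #6, a=4, c=0, g=2: events B1->T, B2->F, B5->F; outcomes B1=T, B2=F, B5=F
input #7, a=6, c=2, g=2: events B1->T, B2->F, B5->F; outcomes B1=T, B2=F, B5=F
input #8, a=5, c=2, g=1: events B1->T, B2->F, B5->F; outcomes B1=T, B2=F, B5=F
input #9, a=5, c=-1, g=2: events B1->T, B2->F, B5->T; outcomes B1=T, B2=F, B5=T
input #10, a=3, c=4, g=1: events B1->T, B2->F, B5->F; outcomes B1=T, B2=F, B5=F
union over the pool: B1=T, B1=F, B2=F, B3=F, B5=T, B5=F
uncovered (4 of 10): B2=T, B3=T, B4=T, B4=F

Answer: 4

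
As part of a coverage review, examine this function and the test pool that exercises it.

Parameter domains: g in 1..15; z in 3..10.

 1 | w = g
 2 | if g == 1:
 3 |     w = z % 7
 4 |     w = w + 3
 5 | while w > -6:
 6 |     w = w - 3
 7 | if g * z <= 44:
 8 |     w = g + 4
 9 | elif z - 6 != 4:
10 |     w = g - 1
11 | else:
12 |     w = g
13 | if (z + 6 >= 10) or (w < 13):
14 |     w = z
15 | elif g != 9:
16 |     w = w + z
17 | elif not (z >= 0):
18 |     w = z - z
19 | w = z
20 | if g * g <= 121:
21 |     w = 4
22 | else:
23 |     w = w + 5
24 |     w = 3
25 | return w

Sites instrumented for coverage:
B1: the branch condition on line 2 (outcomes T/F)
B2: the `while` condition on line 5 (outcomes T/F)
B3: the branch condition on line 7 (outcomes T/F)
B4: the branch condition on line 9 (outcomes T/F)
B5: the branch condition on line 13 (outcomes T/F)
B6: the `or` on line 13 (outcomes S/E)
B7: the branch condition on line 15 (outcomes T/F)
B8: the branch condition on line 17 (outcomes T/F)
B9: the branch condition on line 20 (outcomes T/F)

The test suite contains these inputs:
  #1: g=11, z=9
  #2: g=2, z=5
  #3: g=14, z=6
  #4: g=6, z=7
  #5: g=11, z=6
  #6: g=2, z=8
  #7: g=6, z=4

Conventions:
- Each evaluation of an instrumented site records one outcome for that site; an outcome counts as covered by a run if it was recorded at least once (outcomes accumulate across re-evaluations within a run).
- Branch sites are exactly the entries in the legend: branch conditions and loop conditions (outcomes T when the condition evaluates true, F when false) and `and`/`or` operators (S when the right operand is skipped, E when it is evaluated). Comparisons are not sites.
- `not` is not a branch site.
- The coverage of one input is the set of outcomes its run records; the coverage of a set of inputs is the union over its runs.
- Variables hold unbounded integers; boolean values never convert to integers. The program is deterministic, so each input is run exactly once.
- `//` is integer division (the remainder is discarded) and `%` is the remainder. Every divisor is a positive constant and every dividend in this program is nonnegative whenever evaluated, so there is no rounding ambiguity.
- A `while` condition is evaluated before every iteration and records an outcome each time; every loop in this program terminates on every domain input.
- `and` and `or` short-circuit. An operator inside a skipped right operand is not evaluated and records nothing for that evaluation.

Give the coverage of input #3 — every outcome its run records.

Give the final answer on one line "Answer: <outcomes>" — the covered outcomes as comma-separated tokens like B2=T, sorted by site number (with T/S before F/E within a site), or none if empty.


Simulating input #3 (g=14, z=6) step by step:
  B1->F, B2->T, B2->T, B2->T, B2->T, B2->T, B2->T, B2->T, B2->F, B3->F
  B4->T, B6->S, B5->T, B9->F
distinct outcomes covered: B1=F, B2=T, B2=F, B3=F, B4=T, B5=T, B6=S, B9=F
Answer: B1=F, B2=T, B2=F, B3=F, B4=T, B5=T, B6=S, B9=F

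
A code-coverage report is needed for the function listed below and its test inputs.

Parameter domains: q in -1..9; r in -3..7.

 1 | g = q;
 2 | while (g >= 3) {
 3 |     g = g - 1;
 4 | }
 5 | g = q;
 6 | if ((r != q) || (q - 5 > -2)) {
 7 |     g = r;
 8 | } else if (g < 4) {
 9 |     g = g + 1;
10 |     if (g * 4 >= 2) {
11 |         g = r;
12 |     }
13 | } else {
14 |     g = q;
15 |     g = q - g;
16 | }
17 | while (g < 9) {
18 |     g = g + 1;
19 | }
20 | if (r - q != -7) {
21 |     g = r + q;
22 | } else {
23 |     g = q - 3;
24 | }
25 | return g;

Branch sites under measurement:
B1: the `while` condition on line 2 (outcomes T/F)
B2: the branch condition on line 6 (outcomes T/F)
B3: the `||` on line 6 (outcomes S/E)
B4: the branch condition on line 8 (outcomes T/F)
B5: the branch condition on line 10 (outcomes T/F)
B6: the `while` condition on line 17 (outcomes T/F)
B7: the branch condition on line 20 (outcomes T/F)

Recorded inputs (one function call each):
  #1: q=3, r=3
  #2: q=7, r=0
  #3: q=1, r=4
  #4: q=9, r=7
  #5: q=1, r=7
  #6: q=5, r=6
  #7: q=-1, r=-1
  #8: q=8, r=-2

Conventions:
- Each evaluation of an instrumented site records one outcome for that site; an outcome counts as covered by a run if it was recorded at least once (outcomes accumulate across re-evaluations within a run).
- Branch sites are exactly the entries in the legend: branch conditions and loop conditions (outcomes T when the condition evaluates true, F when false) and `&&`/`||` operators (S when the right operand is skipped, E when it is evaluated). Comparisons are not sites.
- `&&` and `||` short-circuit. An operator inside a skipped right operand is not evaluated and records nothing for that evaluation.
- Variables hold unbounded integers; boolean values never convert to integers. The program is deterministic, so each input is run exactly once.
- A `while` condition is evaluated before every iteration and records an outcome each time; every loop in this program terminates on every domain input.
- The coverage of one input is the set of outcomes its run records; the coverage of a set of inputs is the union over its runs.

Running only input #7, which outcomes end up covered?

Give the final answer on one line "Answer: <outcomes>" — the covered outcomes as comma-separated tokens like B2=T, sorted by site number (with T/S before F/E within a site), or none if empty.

Tracing the run of input #7 (q=-1, r=-1):
  B1->F, B3->E, B2->F, B4->T, B5->F, B6->T, B6->T, B6->T, B6->T, B6->T
  B6->T, B6->T, B6->T, B6->T, B6->F, B7->T
distinct outcomes covered: B1=F, B2=F, B3=E, B4=T, B5=F, B6=T, B6=F, B7=T

Answer: B1=F, B2=F, B3=E, B4=T, B5=F, B6=T, B6=F, B7=T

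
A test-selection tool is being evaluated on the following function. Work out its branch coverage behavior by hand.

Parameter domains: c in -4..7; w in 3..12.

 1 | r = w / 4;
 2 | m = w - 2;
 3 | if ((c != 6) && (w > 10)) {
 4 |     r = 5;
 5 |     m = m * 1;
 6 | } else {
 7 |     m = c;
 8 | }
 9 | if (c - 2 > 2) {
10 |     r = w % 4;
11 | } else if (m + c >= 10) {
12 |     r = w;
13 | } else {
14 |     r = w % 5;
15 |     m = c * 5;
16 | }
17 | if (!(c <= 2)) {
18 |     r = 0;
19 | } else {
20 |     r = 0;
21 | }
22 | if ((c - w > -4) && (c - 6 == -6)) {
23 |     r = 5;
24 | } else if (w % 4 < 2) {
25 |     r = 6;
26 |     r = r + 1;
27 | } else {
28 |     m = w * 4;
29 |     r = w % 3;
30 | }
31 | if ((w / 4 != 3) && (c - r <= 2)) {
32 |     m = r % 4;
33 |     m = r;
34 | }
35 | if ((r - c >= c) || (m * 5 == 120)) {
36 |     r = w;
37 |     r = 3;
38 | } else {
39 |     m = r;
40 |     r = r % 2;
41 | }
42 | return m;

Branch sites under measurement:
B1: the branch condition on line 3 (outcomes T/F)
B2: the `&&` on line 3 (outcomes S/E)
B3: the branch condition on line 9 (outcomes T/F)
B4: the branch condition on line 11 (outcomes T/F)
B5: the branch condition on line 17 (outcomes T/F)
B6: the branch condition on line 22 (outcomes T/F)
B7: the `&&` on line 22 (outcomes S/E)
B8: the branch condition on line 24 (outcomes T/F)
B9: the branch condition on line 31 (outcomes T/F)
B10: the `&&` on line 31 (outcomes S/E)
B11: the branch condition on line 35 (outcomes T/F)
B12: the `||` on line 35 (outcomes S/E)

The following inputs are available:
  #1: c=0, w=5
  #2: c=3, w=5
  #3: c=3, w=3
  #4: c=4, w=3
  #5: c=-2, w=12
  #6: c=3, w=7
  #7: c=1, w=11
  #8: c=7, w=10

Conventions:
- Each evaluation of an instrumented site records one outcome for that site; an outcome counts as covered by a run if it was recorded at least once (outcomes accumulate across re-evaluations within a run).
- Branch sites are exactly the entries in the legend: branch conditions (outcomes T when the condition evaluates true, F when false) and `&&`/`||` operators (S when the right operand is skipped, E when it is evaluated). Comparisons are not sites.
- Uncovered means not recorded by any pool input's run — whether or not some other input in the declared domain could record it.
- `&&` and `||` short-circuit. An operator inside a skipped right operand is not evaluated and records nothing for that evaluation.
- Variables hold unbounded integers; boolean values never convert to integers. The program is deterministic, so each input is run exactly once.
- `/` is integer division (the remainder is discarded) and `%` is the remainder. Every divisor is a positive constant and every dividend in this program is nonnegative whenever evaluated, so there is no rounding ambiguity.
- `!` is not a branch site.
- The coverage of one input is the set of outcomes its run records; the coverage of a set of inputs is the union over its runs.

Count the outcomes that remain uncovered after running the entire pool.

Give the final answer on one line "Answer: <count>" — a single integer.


run #1 (c=0, w=5) runs B2->E, B1->F, B3->F, B4->F, B5->F, B7->S, B6->F, B8->T, B10->E, B9->T, B12->S, B11->T; records B1=F, B2=E, B3=F, B4=F, B5=F, B6=F, B7=S, B8=T, B9=T, B10=E, B11=T, B12=S
run #2 (c=3, w=5) runs B2->E, B1->F, B3->F, B4->F, B5->T, B7->E, B6->F, B8->T, B10->E, B9->T, B12->S, B11->T; records B1=F, B2=E, B3=F, B4=F, B5=T, B6=F, B7=E, B8=T, B9=T, B10=E, B11=T, B12=S
run #3 (c=3, w=3) runs B2->E, B1->F, B3->F, B4->F, B5->T, B7->E, B6->F, B8->F, B10->E, B9->F, B12->E, B11->F; records B1=F, B2=E, B3=F, B4=F, B5=T, B6=F, B7=E, B8=F, B9=F, B10=E, B11=F, B12=E
run #4 (c=4, w=3) runs B2->E, B1->F, B3->F, B4->F, B5->T, B7->E, B6->F, B8->F, B10->E, B9->F, B12->E, B11->F; records B1=F, B2=E, B3=F, B4=F, B5=T, B6=F, B7=E, B8=F, B9=F, B10=E, B11=F, B12=E
run #5 (c=-2, w=12) runs B2->E, B1->T, B3->F, B4->F, B5->F, B7->S, B6->F, B8->T, B10->S, B9->F, B12->S, B11->T; records B1=T, B2=E, B3=F, B4=F, B5=F, B6=F, B7=S, B8=T, B9=F, B10=S, B11=T, B12=S
run #6 (c=3, w=7) runs B2->E, B1->F, B3->F, B4->F, B5->T, B7->S, B6->F, B8->F, B10->E, B9->T, B12->E, B11->F; records B1=F, B2=E, B3=F, B4=F, B5=T, B6=F, B7=S, B8=F, B9=T, B10=E, B11=F, B12=E
run #7 (c=1, w=11) runs B2->E, B1->T, B3->F, B4->T, B5->F, B7->S, B6->F, B8->F, B10->E, B9->T, B12->S, B11->T; records B1=T, B2=E, B3=F, B4=T, B5=F, B6=F, B7=S, B8=F, B9=T, B10=E, B11=T, B12=S
run #8 (c=7, w=10) runs B2->E, B1->F, B3->T, B5->T, B7->E, B6->F, B8->F, B10->E, B9->F, B12->E, B11->F; records B1=F, B2=E, B3=T, B5=T, B6=F, B7=E, B8=F, B9=F, B10=E, B11=F, B12=E
union over the pool: B1=T, B1=F, B2=E, B3=T, B3=F, B4=T, B4=F, B5=T, B5=F, B6=F, B7=S, B7=E, B8=T, B8=F, B9=T, B9=F, B10=S, B10=E, B11=T, B11=F, B12=S, B12=E
uncovered (2 of 24): B2=S, B6=T
Answer: 2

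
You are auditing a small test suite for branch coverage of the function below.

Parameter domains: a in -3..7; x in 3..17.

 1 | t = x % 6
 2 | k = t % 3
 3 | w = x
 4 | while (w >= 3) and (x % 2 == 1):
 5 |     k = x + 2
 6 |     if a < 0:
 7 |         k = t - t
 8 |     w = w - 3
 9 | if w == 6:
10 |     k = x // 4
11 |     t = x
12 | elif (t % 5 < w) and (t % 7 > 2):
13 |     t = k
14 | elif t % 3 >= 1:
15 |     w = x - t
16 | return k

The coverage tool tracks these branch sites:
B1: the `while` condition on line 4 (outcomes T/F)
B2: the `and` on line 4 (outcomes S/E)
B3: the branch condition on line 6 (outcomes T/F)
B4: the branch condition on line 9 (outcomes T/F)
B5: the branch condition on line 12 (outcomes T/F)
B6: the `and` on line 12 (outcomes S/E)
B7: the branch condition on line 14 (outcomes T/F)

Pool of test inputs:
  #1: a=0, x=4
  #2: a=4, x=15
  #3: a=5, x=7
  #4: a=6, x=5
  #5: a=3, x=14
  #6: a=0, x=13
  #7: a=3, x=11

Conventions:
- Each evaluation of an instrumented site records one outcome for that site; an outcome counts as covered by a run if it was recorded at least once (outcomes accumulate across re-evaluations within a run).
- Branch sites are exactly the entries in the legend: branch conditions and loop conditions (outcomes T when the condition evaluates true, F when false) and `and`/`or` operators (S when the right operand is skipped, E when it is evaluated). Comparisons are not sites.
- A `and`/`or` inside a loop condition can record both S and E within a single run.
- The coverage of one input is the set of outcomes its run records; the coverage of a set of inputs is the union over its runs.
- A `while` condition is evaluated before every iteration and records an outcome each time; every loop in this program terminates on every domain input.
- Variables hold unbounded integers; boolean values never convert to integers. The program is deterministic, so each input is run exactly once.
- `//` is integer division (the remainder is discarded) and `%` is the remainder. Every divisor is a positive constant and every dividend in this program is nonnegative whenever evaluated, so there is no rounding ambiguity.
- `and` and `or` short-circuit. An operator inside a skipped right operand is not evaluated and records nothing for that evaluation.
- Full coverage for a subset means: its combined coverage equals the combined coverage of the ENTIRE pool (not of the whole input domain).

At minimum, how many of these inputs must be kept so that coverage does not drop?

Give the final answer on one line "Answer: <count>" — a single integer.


#1 (a=0, x=4) -> covered: B1=F, B2=E, B4=F, B5=F, B6=S, B7=T
#2 (a=4, x=15) -> covered: B1=T, B1=F, B2=S, B2=E, B3=F, B4=F, B5=F, B6=S, B7=F
#3 (a=5, x=7) -> covered: B1=T, B1=F, B2=S, B2=E, B3=F, B4=F, B5=F, B6=S, B7=T
#4 (a=6, x=5) -> covered: B1=T, B1=F, B2=S, B2=E, B3=F, B4=F, B5=T, B6=E
#5 (a=3, x=14) -> covered: B1=F, B2=E, B4=F, B5=F, B6=E, B7=T
#6 (a=0, x=13) -> covered: B1=T, B1=F, B2=S, B2=E, B3=F, B4=F, B5=F, B6=S, B7=T
#7 (a=3, x=11) -> covered: B1=T, B1=F, B2=S, B2=E, B3=F, B4=F, B5=T, B6=E
the full pool covers 12 outcomes: B1=T, B1=F, B2=S, B2=E, B3=F, B4=F, B5=T, B5=F, B6=S, B6=E, B7=T, B7=F
every size-1 subset falls short of the 12 outcomes (best: 9/12)
every size-2 subset falls short of the 12 outcomes (best: 11/12)
inputs {1, 2, 4} (size 3) cover everything; no size-3 subset with a lexicographically smaller index list covers all 12
Answer: 3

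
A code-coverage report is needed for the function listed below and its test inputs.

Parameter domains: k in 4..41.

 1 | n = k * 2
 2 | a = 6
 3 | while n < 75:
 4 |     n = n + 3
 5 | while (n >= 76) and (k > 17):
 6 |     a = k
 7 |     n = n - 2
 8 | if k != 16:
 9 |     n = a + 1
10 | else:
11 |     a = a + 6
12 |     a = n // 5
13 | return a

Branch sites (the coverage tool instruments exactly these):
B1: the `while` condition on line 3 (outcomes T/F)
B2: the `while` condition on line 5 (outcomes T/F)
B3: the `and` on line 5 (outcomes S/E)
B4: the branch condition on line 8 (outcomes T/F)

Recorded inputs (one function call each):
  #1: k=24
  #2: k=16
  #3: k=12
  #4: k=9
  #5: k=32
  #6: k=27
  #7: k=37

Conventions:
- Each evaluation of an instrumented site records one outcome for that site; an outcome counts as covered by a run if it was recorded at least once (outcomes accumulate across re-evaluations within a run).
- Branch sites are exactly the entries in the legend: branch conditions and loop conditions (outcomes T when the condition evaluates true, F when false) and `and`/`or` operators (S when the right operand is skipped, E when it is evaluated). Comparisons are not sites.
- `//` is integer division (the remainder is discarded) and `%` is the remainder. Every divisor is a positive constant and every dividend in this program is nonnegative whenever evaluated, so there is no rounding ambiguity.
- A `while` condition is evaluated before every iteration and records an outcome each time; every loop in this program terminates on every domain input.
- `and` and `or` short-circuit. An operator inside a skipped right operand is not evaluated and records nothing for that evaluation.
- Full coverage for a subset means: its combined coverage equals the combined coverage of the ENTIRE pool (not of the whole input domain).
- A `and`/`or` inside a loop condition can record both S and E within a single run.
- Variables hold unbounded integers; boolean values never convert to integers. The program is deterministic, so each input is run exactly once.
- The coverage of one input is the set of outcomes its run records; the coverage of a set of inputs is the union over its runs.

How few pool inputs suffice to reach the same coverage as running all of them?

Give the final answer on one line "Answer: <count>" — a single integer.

run #1 (k=24) records B1=T, B1=F, B2=F, B3=S, B4=T
run #2 (k=16) records B1=T, B1=F, B2=F, B3=E, B4=F
run #3 (k=12) records B1=T, B1=F, B2=F, B3=S, B4=T
run #4 (k=9) records B1=T, B1=F, B2=F, B3=S, B4=T
run #5 (k=32) records B1=T, B1=F, B2=T, B2=F, B3=S, B3=E, B4=T
run #6 (k=27) records B1=T, B1=F, B2=F, B3=S, B4=T
run #7 (k=37) records B1=T, B1=F, B2=T, B2=F, B3=S, B3=E, B4=T
union over all inputs: B1=T, B1=F, B2=T, B2=F, B3=S, B3=E, B4=T, B4=F (8 outcomes)
every size-1 subset falls short of the 8 outcomes (best: 7/8)
at size 2, {2, 5} reaches all 8 outcomes; every lexicographically earlier size-2 subset fails

Answer: 2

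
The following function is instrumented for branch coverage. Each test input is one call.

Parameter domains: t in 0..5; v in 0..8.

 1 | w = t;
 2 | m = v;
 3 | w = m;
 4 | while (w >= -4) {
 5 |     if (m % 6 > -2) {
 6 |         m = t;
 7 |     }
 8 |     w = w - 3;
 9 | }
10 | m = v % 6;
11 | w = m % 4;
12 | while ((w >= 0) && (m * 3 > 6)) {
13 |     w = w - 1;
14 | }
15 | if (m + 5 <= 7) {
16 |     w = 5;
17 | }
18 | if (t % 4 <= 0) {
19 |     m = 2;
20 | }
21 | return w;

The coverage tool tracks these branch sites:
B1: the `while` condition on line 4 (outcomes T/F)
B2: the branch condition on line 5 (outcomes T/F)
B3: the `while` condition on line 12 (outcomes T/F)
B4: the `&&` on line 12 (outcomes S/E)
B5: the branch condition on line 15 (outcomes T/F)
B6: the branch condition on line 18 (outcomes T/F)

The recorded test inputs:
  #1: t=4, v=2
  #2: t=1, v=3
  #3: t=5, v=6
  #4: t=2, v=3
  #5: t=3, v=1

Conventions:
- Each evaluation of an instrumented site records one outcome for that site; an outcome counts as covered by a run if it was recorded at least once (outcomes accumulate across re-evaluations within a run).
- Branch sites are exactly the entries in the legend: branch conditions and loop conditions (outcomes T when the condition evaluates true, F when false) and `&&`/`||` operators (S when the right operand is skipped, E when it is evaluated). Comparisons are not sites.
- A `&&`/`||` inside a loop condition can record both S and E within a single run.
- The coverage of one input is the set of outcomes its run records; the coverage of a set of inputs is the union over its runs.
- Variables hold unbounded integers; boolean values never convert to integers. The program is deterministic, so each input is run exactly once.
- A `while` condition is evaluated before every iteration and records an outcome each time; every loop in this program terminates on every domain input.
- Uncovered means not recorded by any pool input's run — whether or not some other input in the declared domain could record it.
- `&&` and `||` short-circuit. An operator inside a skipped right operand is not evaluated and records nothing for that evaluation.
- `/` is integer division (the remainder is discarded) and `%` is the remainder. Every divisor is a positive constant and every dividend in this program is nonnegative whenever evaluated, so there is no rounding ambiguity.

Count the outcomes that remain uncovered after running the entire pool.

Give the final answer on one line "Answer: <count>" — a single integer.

run #1 (t=4, v=2) runs B1->T, B2->T, B1->T, B2->T, B1->T, B2->T, B1->F, B4->E, B3->F, B5->T, B6->T; records B1=T, B1=F, B2=T, B3=F, B4=E, B5=T, B6=T
run #2 (t=1, v=3) runs B1->T, B2->T, B1->T, B2->T, B1->T, B2->T, B1->F, B4->E, B3->T, B4->E, B3->T, B4->E, B3->T, B4->E, ...; records B1=T, B1=F, B2=T, B3=T, B3=F, B4=S, B4=E, B5=F, B6=F
run #3 (t=5, v=6) runs B1->T, B2->T, B1->T, B2->T, B1->T, B2->T, B1->T, B2->T, B1->F, B4->E, B3->F, B5->T, B6->F; records B1=T, B1=F, B2=T, B3=F, B4=E, B5=T, B6=F
run #4 (t=2, v=3) runs B1->T, B2->T, B1->T, B2->T, B1->T, B2->T, B1->F, B4->E, B3->T, B4->E, B3->T, B4->E, B3->T, B4->E, ...; records B1=T, B1=F, B2=T, B3=T, B3=F, B4=S, B4=E, B5=F, B6=F
run #5 (t=3, v=1) runs B1->T, B2->T, B1->T, B2->T, B1->F, B4->E, B3->F, B5->T, B6->F; records B1=T, B1=F, B2=T, B3=F, B4=E, B5=T, B6=F
union over the pool: B1=T, B1=F, B2=T, B3=T, B3=F, B4=S, B4=E, B5=T, B5=F, B6=T, B6=F
uncovered (1 of 12): B2=F

Answer: 1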